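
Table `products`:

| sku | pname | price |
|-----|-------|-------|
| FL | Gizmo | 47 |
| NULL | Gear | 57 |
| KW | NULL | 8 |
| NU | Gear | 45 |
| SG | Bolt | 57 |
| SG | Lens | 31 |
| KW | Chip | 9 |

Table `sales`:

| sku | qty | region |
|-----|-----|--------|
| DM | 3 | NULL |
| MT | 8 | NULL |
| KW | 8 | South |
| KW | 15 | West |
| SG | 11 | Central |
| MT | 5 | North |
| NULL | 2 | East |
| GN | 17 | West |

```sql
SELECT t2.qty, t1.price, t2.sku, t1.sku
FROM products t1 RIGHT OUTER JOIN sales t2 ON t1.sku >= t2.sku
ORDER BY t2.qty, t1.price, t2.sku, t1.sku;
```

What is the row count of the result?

30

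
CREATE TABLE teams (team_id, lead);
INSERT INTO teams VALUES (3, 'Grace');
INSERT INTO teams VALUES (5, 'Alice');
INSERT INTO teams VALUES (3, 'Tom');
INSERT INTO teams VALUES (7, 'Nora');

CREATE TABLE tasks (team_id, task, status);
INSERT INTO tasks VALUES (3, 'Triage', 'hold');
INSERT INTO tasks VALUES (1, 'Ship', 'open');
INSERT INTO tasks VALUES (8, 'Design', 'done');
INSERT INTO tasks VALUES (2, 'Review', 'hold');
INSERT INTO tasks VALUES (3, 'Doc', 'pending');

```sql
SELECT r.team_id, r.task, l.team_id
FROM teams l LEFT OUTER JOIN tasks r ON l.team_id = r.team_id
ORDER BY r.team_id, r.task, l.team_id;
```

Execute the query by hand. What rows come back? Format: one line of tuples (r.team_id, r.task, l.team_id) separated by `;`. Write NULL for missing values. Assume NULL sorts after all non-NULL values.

LEFT JOIN keeps every row from `teams`; unmatched rows get NULL for `tasks`'s columns.
Matching on l.team_id = r.team_id.
Matched pairs: 4; unmatched l rows kept: 2.

(3, Doc, 3); (3, Doc, 3); (3, Triage, 3); (3, Triage, 3); (NULL, NULL, 5); (NULL, NULL, 7)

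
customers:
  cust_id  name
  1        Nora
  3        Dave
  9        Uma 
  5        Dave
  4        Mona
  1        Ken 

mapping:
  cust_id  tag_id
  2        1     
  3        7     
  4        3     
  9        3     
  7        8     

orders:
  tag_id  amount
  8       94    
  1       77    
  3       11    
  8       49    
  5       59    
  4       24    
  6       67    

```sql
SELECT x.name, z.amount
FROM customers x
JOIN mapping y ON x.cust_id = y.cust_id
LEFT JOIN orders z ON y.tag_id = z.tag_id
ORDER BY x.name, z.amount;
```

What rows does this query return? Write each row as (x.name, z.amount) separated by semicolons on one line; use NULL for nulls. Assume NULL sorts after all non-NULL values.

(Dave, NULL); (Mona, 11); (Uma, 11)

Evaluate left to right. First `customers x INNER JOIN mapping y` on cust_id: 3 row(s).
Then LEFT JOIN `orders z` on tag_id: each of those 3 rows is kept; rows whose y.tag_id has no match in z get NULL for z's columns.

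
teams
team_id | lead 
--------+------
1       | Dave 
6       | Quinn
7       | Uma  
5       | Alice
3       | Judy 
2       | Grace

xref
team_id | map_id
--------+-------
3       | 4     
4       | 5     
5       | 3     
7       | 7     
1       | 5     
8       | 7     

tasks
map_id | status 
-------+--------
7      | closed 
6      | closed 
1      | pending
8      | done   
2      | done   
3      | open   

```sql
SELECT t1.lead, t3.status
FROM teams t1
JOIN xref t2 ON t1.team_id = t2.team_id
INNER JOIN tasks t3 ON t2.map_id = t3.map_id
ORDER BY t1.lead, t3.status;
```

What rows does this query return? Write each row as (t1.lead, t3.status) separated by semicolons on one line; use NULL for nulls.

(Alice, open); (Uma, closed)

Evaluate left to right. First `teams t1 INNER JOIN xref t2` on team_id: 4 row(s).
Then INNER JOIN `tasks t3` on map_id: keep only rows whose t2.map_id appears in t3.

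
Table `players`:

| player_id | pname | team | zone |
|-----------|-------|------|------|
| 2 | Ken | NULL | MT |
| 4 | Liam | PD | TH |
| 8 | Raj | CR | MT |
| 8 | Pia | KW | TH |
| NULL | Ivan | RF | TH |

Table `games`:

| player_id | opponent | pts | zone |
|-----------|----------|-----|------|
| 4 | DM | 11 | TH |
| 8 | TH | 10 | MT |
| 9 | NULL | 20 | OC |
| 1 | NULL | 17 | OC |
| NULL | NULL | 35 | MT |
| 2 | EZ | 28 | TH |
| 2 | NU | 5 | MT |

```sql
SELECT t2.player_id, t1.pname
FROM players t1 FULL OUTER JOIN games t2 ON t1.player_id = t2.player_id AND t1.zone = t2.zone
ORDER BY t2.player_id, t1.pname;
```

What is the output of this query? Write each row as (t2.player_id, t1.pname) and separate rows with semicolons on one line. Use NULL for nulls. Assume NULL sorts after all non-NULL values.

(1, NULL); (2, Ken); (2, NULL); (4, Liam); (8, Raj); (9, NULL); (NULL, Ivan); (NULL, Pia); (NULL, NULL)

FULL OUTER JOIN keeps every row from both sides; unmatched rows get NULL for the other side's columns.
Matching on t1.player_id = t2.player_id AND t1.zone = t2.zone. A NULL in a compared column never satisfies the condition.
Matched pairs: 3; unmatched t1 rows kept: 2; unmatched t2 rows kept: 4.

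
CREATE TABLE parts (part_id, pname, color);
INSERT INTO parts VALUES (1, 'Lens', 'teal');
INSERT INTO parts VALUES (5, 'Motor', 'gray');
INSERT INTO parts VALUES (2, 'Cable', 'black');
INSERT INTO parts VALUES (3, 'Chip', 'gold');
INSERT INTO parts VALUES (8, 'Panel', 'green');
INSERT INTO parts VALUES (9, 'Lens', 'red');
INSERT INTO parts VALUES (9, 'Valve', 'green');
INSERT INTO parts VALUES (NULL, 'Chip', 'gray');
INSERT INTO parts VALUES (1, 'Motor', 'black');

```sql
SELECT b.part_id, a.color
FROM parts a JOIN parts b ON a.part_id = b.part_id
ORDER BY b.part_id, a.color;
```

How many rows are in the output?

12

INNER JOIN keeps only pairs where the ON condition holds.
Matching on a.part_id = b.part_id. A NULL in a compared column never satisfies the condition.
- a row (part_id=1): matches 2 b row(s) → 2 output row(s).
- a row (part_id=5): matches 1 b row(s) → 1 output row(s).
- a row (part_id=2): matches 1 b row(s) → 1 output row(s).
- a row (part_id=3): matches 1 b row(s) → 1 output row(s).
- a row (part_id=8): matches 1 b row(s) → 1 output row(s).
- a row (part_id=9): matches 2 b row(s) → 2 output row(s).
- a row (part_id=9): matches 2 b row(s) → 2 output row(s).
- a row (part_id=NULL): no match → dropped.
- a row (part_id=1): matches 2 b row(s) → 2 output row(s).
Total: 12 rows.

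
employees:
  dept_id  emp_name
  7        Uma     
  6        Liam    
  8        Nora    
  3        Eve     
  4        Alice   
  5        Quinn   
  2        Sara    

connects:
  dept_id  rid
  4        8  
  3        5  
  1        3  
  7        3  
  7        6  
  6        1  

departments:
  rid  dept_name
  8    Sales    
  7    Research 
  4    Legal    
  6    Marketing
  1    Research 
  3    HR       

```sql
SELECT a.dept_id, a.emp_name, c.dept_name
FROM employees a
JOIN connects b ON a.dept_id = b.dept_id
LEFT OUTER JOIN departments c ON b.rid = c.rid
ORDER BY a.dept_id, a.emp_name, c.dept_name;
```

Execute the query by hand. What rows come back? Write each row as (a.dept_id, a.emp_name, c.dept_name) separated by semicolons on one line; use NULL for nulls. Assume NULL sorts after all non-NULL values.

(3, Eve, NULL); (4, Alice, Sales); (6, Liam, Research); (7, Uma, HR); (7, Uma, Marketing)

Step 1 — a INNER JOIN b on dept_id → 5 row(s).
Then LEFT JOIN `departments c` on rid: each of those 5 rows is kept; rows whose b.rid has no match in c get NULL for c's columns.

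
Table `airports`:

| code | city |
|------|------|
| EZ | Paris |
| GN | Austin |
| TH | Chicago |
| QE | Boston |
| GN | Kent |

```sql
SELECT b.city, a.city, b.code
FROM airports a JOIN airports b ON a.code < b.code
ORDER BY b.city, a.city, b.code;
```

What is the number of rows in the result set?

9

INNER JOIN keeps only pairs where the ON condition holds.
Matching on a.code < b.code.
- a[0] code=EZ → 4 match(es) in b → 4 row(s).
- a[1] code=GN → 2 match(es) in b → 2 row(s).
- a[2] code=TH → no match; dropped.
- a[3] code=QE → 1 match(es) in b → 1 row(s).
- a[4] code=GN → 2 match(es) in b → 2 row(s).
Total: 9 rows.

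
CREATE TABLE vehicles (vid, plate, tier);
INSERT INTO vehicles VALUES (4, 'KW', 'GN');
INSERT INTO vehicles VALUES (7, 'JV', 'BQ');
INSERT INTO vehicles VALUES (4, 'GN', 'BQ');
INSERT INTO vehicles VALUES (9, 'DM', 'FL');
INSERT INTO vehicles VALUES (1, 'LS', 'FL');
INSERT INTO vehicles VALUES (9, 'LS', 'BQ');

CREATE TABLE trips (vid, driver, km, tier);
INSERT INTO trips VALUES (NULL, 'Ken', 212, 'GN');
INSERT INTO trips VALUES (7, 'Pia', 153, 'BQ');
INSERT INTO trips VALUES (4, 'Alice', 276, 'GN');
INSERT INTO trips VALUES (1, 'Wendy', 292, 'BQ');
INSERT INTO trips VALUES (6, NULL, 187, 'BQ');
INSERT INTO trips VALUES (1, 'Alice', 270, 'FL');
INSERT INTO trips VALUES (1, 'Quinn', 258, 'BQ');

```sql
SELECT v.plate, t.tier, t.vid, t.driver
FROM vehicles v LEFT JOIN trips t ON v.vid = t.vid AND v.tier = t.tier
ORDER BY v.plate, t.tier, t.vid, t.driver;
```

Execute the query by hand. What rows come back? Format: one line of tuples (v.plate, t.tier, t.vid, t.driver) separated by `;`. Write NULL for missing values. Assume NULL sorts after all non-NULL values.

(DM, NULL, NULL, NULL); (GN, NULL, NULL, NULL); (JV, BQ, 7, Pia); (KW, GN, 4, Alice); (LS, FL, 1, Alice); (LS, NULL, NULL, NULL)

LEFT JOIN keeps every row from `vehicles`; unmatched rows get NULL for `trips`'s columns.
Matching on v.vid = t.vid AND v.tier = t.tier. A NULL in a compared column never satisfies the condition.
Matched pairs: 3; unmatched v rows kept: 3.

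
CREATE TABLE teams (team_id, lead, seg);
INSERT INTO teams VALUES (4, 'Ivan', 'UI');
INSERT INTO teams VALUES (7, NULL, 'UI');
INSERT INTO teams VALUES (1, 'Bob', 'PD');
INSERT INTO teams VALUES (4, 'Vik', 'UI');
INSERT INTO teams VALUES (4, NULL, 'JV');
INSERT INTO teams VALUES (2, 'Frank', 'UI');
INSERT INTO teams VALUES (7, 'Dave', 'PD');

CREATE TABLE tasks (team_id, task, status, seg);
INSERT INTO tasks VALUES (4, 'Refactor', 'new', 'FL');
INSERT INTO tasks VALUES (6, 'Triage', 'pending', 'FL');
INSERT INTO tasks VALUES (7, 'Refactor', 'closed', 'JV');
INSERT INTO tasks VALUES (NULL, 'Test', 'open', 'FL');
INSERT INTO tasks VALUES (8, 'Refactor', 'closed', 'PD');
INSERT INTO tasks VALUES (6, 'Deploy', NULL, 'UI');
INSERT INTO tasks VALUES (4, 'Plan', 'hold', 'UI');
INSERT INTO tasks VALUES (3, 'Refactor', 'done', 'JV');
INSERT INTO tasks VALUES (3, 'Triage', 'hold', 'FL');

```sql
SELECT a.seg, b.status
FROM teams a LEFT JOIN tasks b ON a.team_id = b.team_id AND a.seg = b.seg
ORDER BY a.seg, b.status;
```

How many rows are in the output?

7

LEFT JOIN keeps every row from `teams`; unmatched rows get NULL for `tasks`'s columns.
Matching on a.team_id = b.team_id AND a.seg = b.seg. A NULL in a compared column never satisfies the condition.
- a row (team_id=4, seg=UI): matches 1 b row(s) → 1 output row(s).
- a row (team_id=7, seg=UI): no match → kept, b columns NULL.
- a row (team_id=1, seg=PD): no match → kept, b columns NULL.
- a row (team_id=4, seg=UI): matches 1 b row(s) → 1 output row(s).
- a row (team_id=4, seg=JV): no match → kept, b columns NULL.
- a row (team_id=2, seg=UI): no match → kept, b columns NULL.
- a row (team_id=7, seg=PD): no match → kept, b columns NULL.
Total: 2 matched + 5 padded = 7 rows.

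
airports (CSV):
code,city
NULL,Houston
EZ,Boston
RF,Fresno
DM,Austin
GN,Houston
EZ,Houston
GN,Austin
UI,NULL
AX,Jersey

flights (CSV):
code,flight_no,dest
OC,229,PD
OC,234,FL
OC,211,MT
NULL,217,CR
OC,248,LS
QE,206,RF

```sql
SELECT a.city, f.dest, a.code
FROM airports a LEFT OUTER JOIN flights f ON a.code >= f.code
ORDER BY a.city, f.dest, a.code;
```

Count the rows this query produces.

17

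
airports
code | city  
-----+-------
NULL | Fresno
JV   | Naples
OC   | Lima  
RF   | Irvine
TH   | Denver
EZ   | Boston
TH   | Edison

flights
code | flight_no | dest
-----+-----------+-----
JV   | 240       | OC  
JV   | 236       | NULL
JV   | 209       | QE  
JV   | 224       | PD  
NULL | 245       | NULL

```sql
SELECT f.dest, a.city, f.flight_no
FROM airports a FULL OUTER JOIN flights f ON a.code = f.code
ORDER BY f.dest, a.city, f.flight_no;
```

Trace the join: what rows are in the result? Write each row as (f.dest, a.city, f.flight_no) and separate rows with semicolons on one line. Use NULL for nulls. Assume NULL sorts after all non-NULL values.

(OC, Naples, 240); (PD, Naples, 224); (QE, Naples, 209); (NULL, Boston, NULL); (NULL, Denver, NULL); (NULL, Edison, NULL); (NULL, Fresno, NULL); (NULL, Irvine, NULL); (NULL, Lima, NULL); (NULL, Naples, 236); (NULL, NULL, 245)

FULL OUTER JOIN keeps every row from both sides; unmatched rows get NULL for the other side's columns.
Matching on a.code = f.code. A NULL in a compared column never satisfies the condition.
- a (code=NULL) has no partner → padded with NULL.
- a (code=JV) pairs with 4 row(s) of f.
- a (code=OC) has no partner → padded with NULL.
- a (code=RF) has no partner → padded with NULL.
- a (code=TH) has no partner → padded with NULL.
- a (code=EZ) has no partner → padded with NULL.
- a (code=TH) has no partner → padded with NULL.
- 1 row(s) from f found no a partner → padded with NULL.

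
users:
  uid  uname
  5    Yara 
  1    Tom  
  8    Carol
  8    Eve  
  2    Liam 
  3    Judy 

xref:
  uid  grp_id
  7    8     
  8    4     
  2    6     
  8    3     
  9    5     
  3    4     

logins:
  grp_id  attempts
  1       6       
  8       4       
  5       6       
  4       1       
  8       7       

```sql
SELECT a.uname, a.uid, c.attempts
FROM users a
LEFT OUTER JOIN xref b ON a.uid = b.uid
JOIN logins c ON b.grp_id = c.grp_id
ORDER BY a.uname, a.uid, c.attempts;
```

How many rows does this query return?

Joins associate left-to-right: users LEFT JOIN xref on uid gives 8 intermediate row(s).
Then INNER JOIN `logins c` on grp_id: keep only rows whose b.grp_id appears in c.
Result: 3 row(s).

3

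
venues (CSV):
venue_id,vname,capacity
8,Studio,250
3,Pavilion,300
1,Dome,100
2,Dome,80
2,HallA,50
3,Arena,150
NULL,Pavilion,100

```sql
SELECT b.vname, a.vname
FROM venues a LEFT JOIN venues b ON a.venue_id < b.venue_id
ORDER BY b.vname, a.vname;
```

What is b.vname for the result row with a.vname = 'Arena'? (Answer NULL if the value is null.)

Studio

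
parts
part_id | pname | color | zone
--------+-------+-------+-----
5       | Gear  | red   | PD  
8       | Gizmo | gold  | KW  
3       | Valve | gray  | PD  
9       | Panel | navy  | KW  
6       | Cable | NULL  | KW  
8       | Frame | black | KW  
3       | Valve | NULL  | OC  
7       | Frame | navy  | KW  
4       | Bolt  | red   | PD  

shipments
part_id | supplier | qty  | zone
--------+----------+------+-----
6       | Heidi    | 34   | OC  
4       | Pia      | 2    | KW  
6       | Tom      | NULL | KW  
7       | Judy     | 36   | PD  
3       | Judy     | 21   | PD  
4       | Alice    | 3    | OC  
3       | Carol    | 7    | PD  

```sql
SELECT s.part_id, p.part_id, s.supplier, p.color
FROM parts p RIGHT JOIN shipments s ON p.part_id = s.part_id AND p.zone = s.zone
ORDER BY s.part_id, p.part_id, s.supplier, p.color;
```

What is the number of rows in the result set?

7

RIGHT JOIN keeps every row from `shipments`; unmatched rows get NULL for `parts`'s columns.
Matching on p.part_id = s.part_id AND p.zone = s.zone.
Matched pairs: 3; unmatched s rows kept: 4.
Total: 3 matched + 4 padded = 7 rows.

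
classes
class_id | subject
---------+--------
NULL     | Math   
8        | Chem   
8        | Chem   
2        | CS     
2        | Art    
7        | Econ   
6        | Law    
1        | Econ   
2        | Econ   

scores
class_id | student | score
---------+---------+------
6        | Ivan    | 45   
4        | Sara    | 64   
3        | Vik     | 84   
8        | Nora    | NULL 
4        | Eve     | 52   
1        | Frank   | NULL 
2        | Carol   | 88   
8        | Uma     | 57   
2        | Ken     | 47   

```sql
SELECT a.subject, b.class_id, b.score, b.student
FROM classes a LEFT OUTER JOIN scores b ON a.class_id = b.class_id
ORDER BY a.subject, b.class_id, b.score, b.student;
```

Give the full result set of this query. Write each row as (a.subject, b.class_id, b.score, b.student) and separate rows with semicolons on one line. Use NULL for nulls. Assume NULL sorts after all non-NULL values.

(Art, 2, 47, Ken); (Art, 2, 88, Carol); (CS, 2, 47, Ken); (CS, 2, 88, Carol); (Chem, 8, 57, Uma); (Chem, 8, 57, Uma); (Chem, 8, NULL, Nora); (Chem, 8, NULL, Nora); (Econ, 1, NULL, Frank); (Econ, 2, 47, Ken); (Econ, 2, 88, Carol); (Econ, NULL, NULL, NULL); (Law, 6, 45, Ivan); (Math, NULL, NULL, NULL)

LEFT JOIN keeps every row from `classes`; unmatched rows get NULL for `scores`'s columns.
Matching on a.class_id = b.class_id. A NULL in a compared column never satisfies the condition.
- class_id=NULL: no b row matches, row kept with b columns NULL.
- class_id=8: 2 matching b row(s), so 2 row(s) emitted.
- class_id=8: 2 matching b row(s), so 2 row(s) emitted.
- class_id=2: 2 matching b row(s), so 2 row(s) emitted.
- class_id=2: 2 matching b row(s), so 2 row(s) emitted.
- class_id=7: no b row matches, row kept with b columns NULL.
- class_id=6: 1 matching b row(s), so 1 row(s) emitted.
- class_id=1: 1 matching b row(s), so 1 row(s) emitted.
- class_id=2: 2 matching b row(s), so 2 row(s) emitted.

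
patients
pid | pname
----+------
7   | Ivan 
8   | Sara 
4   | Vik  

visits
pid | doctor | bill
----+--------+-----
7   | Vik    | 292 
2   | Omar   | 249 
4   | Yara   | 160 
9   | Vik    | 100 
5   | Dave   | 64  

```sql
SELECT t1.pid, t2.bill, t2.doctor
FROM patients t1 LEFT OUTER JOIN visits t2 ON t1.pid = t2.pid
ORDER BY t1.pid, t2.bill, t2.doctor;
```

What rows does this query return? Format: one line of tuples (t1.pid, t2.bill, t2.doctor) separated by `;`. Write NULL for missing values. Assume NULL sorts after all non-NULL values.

(4, 160, Yara); (7, 292, Vik); (8, NULL, NULL)

LEFT JOIN keeps every row from `patients`; unmatched rows get NULL for `visits`'s columns.
Matching on t1.pid = t2.pid.
Matched pairs: 2; unmatched t1 rows kept: 1.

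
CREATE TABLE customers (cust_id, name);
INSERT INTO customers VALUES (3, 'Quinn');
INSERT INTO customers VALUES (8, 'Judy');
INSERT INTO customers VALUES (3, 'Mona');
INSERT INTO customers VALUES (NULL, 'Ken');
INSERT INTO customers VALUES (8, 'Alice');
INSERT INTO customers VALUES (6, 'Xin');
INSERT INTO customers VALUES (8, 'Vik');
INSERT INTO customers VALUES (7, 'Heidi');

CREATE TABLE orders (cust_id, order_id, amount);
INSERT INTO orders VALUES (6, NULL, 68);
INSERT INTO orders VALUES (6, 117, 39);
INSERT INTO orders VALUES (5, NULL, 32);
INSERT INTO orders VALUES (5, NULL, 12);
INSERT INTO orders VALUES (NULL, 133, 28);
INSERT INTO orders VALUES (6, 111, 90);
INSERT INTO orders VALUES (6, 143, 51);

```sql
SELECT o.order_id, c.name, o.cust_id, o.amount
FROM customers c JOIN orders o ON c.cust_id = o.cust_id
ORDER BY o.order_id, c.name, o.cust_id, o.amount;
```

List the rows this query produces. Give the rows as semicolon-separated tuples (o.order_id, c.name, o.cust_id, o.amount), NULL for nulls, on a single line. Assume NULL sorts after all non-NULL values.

(111, Xin, 6, 90); (117, Xin, 6, 39); (143, Xin, 6, 51); (NULL, Xin, 6, 68)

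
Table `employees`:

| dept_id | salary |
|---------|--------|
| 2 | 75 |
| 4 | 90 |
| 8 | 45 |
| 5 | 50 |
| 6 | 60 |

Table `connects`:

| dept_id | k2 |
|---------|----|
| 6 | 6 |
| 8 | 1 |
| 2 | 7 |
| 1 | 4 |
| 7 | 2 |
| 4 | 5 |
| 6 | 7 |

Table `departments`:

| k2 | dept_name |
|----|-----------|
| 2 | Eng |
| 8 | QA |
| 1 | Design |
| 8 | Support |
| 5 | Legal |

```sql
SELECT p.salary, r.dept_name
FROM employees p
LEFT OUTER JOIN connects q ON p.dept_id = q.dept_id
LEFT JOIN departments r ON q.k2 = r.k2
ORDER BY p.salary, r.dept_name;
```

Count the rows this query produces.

Joins associate left-to-right: employees LEFT JOIN connects on dept_id gives 6 intermediate row(s).
Then LEFT JOIN `departments r` on k2: each of those 6 rows is kept; rows whose q.k2 has no match in r get NULL for r's columns.
Result: 6 row(s).

6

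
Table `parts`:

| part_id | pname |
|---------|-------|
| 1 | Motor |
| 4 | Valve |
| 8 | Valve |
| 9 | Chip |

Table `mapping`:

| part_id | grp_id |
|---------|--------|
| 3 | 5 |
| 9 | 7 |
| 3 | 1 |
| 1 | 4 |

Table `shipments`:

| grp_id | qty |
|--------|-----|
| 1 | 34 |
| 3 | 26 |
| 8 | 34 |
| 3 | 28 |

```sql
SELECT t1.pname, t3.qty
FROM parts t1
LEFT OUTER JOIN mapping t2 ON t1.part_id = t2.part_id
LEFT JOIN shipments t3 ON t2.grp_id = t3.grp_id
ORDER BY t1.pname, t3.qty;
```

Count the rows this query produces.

Step 1 — t1 LEFT JOIN t2 on part_id → 4 row(s).
Then LEFT JOIN `shipments t3` on grp_id: each of those 4 rows is kept; rows whose t2.grp_id has no match in t3 get NULL for t3's columns.
Result: 4 row(s).

4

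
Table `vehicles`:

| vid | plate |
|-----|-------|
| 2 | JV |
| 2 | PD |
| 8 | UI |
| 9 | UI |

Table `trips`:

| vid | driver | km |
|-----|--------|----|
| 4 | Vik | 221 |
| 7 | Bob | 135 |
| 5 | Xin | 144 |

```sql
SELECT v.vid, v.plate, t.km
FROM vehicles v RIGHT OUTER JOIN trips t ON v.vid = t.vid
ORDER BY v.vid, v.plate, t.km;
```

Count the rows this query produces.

RIGHT JOIN keeps every row from `trips`; unmatched rows get NULL for `vehicles`'s columns.
Matching on v.vid = t.vid.
- v[0] vid=2 → no match.
- v[1] vid=2 → no match.
- v[2] vid=8 → no match.
- v[3] vid=9 → no match.
- 3 t row(s) had no v match → kept, v columns NULL.
Total: 0 matched + 3 padded = 3 rows.

3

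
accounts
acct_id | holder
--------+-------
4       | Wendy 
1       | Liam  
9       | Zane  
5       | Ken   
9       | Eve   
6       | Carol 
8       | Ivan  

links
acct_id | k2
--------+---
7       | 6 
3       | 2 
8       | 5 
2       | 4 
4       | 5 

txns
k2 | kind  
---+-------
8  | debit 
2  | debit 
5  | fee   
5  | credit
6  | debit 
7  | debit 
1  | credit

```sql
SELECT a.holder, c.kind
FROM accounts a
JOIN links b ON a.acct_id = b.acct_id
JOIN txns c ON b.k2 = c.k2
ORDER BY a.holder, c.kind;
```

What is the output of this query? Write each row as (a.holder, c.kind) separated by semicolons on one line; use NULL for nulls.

Step 1 — a INNER JOIN b on acct_id → 2 row(s).
Then INNER JOIN `txns c` on k2: keep only rows whose b.k2 appears in c.

(Ivan, credit); (Ivan, fee); (Wendy, credit); (Wendy, fee)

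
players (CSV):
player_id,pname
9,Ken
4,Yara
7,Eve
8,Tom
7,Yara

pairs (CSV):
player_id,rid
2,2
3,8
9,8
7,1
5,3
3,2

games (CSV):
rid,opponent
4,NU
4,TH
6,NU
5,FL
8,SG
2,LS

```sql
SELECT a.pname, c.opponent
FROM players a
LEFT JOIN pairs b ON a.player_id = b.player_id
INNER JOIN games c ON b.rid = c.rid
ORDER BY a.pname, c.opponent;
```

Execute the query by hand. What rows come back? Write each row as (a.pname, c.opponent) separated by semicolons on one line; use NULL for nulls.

Step 1 — a LEFT JOIN b on player_id → 5 row(s).
Then INNER JOIN `games c` on rid: keep only rows whose b.rid appears in c.

(Ken, SG)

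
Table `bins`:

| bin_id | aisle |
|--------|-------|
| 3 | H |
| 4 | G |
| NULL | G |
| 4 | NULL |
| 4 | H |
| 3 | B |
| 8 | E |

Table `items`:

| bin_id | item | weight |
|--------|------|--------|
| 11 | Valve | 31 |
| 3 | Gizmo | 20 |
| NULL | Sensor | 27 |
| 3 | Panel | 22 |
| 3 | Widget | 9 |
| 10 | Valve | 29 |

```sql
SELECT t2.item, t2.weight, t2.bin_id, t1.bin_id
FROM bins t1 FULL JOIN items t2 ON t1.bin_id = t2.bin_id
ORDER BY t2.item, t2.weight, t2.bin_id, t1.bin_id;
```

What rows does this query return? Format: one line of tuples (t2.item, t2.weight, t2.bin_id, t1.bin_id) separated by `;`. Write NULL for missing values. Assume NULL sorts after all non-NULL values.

FULL OUTER JOIN keeps every row from both sides; unmatched rows get NULL for the other side's columns.
Matching on t1.bin_id = t2.bin_id. A NULL in a compared column never satisfies the condition.
- bin_id=3: 3 matching t2 row(s), so 3 row(s) emitted.
- bin_id=4: no t2 row matches, row kept with t2 columns NULL.
- bin_id=NULL: no t2 row matches, row kept with t2 columns NULL.
- bin_id=4: no t2 row matches, row kept with t2 columns NULL.
- bin_id=4: no t2 row matches, row kept with t2 columns NULL.
- bin_id=3: 3 matching t2 row(s), so 3 row(s) emitted.
- bin_id=8: no t2 row matches, row kept with t2 columns NULL.
- plus 3 unmatched t2 row(s), each kept with NULL t1 columns.

(Gizmo, 20, 3, 3); (Gizmo, 20, 3, 3); (Panel, 22, 3, 3); (Panel, 22, 3, 3); (Sensor, 27, NULL, NULL); (Valve, 29, 10, NULL); (Valve, 31, 11, NULL); (Widget, 9, 3, 3); (Widget, 9, 3, 3); (NULL, NULL, NULL, 4); (NULL, NULL, NULL, 4); (NULL, NULL, NULL, 4); (NULL, NULL, NULL, 8); (NULL, NULL, NULL, NULL)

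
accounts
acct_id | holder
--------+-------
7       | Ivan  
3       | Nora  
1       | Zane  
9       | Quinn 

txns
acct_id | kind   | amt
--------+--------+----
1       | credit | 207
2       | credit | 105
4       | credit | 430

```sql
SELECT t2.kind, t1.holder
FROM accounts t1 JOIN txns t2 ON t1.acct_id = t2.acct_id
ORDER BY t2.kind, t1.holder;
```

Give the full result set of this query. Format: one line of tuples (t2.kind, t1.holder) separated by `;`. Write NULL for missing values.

(credit, Zane)

INNER JOIN keeps only pairs where the ON condition holds.
Matching on t1.acct_id = t2.acct_id.
Matched pairs: 1.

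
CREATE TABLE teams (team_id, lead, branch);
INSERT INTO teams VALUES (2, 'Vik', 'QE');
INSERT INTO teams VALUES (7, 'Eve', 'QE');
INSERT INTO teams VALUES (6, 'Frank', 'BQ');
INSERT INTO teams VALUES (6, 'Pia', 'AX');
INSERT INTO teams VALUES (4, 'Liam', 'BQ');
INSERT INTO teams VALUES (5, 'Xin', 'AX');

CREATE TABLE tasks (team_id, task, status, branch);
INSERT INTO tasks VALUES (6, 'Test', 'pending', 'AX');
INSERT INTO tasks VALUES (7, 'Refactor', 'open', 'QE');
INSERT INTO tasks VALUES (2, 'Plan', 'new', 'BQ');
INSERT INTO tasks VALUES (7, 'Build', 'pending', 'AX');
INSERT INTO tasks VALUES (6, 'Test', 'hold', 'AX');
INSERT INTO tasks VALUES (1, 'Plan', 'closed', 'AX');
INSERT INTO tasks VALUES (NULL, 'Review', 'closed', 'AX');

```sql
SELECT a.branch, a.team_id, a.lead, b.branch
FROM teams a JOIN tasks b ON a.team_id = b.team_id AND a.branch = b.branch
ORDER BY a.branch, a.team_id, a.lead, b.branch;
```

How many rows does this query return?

INNER JOIN keeps only pairs where the ON condition holds.
Matching on a.team_id = b.team_id AND a.branch = b.branch. A NULL in a compared column never satisfies the condition.
- team_id=2, branch=QE: no matching b row, dropped.
- team_id=7, branch=QE: 1 matching b row(s), so 1 row(s) emitted.
- team_id=6, branch=BQ: no matching b row, dropped.
- team_id=6, branch=AX: 2 matching b row(s), so 2 row(s) emitted.
- team_id=4, branch=BQ: no matching b row, dropped.
- team_id=5, branch=AX: no matching b row, dropped.
Total: 3 rows.

3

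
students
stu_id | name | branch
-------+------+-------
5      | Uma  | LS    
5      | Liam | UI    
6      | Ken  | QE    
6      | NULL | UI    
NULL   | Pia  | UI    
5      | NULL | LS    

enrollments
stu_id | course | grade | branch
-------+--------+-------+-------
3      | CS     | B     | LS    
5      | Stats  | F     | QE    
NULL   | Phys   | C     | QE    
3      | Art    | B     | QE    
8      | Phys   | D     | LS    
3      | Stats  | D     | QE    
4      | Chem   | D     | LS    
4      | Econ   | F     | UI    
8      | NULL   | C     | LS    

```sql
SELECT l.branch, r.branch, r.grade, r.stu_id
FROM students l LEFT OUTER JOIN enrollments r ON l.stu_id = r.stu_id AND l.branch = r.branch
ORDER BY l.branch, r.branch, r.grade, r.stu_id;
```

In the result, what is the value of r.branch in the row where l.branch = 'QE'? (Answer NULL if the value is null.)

LEFT JOIN keeps every row from `students`; unmatched rows get NULL for `enrollments`'s columns.
Matching on l.stu_id = r.stu_id AND l.branch = r.branch. A NULL in a compared column never satisfies the condition.
Matched pairs: 0; unmatched l rows kept: 6.

NULL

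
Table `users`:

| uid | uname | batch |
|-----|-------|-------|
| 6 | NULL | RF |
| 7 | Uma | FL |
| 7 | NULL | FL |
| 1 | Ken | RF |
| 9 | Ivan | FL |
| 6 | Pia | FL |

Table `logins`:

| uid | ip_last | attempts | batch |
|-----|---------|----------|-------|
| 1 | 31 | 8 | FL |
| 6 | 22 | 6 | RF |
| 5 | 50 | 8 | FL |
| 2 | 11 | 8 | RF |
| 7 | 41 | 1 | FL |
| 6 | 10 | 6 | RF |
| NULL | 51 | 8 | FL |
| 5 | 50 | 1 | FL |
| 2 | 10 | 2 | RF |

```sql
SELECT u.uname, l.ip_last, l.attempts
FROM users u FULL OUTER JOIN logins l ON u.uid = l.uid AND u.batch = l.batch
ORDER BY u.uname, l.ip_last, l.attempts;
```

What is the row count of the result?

13

FULL OUTER JOIN keeps every row from both sides; unmatched rows get NULL for the other side's columns.
Matching on u.uid = l.uid AND u.batch = l.batch. A NULL in a compared column never satisfies the condition.
- u[0] uid=6, batch=RF → 2 match(es) in l → 2 row(s).
- u[1] uid=7, batch=FL → 1 match(es) in l → 1 row(s).
- u[2] uid=7, batch=FL → 1 match(es) in l → 1 row(s).
- u[3] uid=1, batch=RF → no match; kept with NULLs on the l side.
- u[4] uid=9, batch=FL → no match; kept with NULLs on the l side.
- u[5] uid=6, batch=FL → no match; kept with NULLs on the l side.
- 6 l row(s) had no u match → kept, u columns NULL.
Total: 4 matched + 9 padded = 13 rows.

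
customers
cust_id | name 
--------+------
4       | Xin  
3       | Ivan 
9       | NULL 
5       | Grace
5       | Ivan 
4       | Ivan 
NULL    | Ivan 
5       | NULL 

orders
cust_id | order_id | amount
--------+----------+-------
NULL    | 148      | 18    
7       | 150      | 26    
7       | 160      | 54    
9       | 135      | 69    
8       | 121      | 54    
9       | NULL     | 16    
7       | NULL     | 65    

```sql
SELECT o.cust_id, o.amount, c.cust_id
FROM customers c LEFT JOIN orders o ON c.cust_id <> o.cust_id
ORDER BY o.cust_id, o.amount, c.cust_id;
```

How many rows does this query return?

41

LEFT JOIN keeps every row from `customers`; unmatched rows get NULL for `orders`'s columns.
Matching on c.cust_id <> o.cust_id. A NULL in a compared column never satisfies the condition.
Matched pairs: 40; unmatched c rows kept: 1.
Total: 40 matched + 1 padded = 41 rows.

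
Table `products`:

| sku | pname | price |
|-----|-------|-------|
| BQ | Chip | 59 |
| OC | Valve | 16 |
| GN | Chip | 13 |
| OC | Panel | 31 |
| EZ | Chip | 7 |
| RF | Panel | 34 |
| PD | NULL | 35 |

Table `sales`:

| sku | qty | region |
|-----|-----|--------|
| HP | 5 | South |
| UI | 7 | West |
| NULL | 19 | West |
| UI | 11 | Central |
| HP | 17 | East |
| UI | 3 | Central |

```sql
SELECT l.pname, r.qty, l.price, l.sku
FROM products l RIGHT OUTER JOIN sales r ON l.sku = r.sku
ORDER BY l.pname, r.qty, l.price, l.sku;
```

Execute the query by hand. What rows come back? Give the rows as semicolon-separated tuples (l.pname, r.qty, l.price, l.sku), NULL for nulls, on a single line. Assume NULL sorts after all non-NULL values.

RIGHT JOIN keeps every row from `sales`; unmatched rows get NULL for `products`'s columns.
Matching on l.sku = r.sku. A NULL in a compared column never satisfies the condition.
- l (sku=BQ) has no partner in r.
- l (sku=OC) has no partner in r.
- l (sku=GN) has no partner in r.
- l (sku=OC) has no partner in r.
- l (sku=EZ) has no partner in r.
- l (sku=RF) has no partner in r.
- l (sku=PD) has no partner in r.
- 6 row(s) from r found no l partner → padded with NULL.
After projecting and ordering:
l.pname | r.qty | l.price | l.sku
NULL | 3 | NULL | NULL
NULL | 5 | NULL | NULL
NULL | 7 | NULL | NULL
NULL | 11 | NULL | NULL
NULL | 17 | NULL | NULL
NULL | 19 | NULL | NULL

(NULL, 3, NULL, NULL); (NULL, 5, NULL, NULL); (NULL, 7, NULL, NULL); (NULL, 11, NULL, NULL); (NULL, 17, NULL, NULL); (NULL, 19, NULL, NULL)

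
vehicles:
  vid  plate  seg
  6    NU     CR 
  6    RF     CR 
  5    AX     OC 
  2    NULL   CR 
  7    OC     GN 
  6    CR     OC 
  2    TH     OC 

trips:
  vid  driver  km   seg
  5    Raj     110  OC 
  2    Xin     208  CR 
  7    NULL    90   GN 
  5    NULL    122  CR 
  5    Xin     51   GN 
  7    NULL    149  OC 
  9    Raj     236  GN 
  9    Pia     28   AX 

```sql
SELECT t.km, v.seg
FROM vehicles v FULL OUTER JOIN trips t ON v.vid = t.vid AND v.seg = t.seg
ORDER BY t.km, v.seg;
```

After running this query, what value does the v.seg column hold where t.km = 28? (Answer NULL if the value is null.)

FULL OUTER JOIN keeps every row from both sides; unmatched rows get NULL for the other side's columns.
Matching on v.vid = t.vid AND v.seg = t.seg.
Matched pairs: 3; unmatched v rows kept: 4; unmatched t rows kept: 5.

NULL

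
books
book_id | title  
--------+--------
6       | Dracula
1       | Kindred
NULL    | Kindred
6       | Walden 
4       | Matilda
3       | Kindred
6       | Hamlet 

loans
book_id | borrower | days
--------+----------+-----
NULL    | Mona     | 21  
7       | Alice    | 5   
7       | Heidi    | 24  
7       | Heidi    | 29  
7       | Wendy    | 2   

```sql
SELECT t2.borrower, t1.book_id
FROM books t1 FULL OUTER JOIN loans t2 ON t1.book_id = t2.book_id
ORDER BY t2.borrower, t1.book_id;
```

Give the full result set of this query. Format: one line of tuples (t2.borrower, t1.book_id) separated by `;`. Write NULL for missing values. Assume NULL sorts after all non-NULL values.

(Alice, NULL); (Heidi, NULL); (Heidi, NULL); (Mona, NULL); (Wendy, NULL); (NULL, 1); (NULL, 3); (NULL, 4); (NULL, 6); (NULL, 6); (NULL, 6); (NULL, NULL)

FULL OUTER JOIN keeps every row from both sides; unmatched rows get NULL for the other side's columns.
Matching on t1.book_id = t2.book_id. A NULL in a compared column never satisfies the condition.
- t1[0] book_id=6 → no match; kept with NULLs on the t2 side.
- t1[1] book_id=1 → no match; kept with NULLs on the t2 side.
- t1[2] book_id=NULL → no match; kept with NULLs on the t2 side.
- t1[3] book_id=6 → no match; kept with NULLs on the t2 side.
- t1[4] book_id=4 → no match; kept with NULLs on the t2 side.
- t1[5] book_id=3 → no match; kept with NULLs on the t2 side.
- t1[6] book_id=6 → no match; kept with NULLs on the t2 side.
- 5 row(s) from t2 found no t1 partner → padded with NULL.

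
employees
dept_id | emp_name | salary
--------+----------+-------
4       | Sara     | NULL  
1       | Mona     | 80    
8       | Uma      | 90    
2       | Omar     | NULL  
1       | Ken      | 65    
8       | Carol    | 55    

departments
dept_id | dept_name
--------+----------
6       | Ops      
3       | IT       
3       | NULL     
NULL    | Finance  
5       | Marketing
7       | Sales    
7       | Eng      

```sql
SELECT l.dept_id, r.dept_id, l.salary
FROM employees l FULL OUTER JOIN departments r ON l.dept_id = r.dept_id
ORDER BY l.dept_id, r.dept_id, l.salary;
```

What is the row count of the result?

13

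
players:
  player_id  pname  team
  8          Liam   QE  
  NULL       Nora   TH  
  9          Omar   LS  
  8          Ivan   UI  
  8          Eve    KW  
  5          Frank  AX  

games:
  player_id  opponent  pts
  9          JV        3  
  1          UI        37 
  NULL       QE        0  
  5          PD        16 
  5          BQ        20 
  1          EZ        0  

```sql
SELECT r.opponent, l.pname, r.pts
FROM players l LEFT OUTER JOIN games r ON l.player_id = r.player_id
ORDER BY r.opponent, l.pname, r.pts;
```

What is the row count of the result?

7

LEFT JOIN keeps every row from `players`; unmatched rows get NULL for `games`'s columns.
Matching on l.player_id = r.player_id. A NULL in a compared column never satisfies the condition.
- player_id=8: no r row matches, row kept with r columns NULL.
- player_id=NULL: no r row matches, row kept with r columns NULL.
- player_id=9: 1 matching r row(s), so 1 row(s) emitted.
- player_id=8: no r row matches, row kept with r columns NULL.
- player_id=8: no r row matches, row kept with r columns NULL.
- player_id=5: 2 matching r row(s), so 2 row(s) emitted.
Total: 3 matched + 4 padded = 7 rows.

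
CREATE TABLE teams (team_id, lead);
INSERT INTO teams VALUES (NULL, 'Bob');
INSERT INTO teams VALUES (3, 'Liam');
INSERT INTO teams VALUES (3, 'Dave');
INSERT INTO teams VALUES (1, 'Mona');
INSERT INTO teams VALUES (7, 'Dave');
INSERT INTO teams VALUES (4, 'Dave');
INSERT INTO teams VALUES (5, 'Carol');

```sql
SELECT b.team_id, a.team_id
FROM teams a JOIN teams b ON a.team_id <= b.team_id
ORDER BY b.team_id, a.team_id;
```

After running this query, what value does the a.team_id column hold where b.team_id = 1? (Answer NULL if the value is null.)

INNER JOIN keeps only pairs where the ON condition holds.
Matching on a.team_id <= b.team_id. A NULL in a compared column never satisfies the condition.
- a (team_id=NULL) has no partner → excluded.
- a (team_id=3) pairs with 5 row(s) of b.
- a (team_id=3) pairs with 5 row(s) of b.
- a (team_id=1) pairs with 6 row(s) of b.
- a (team_id=7) pairs with 1 row(s) of b.
- a (team_id=4) pairs with 3 row(s) of b.
- a (team_id=5) pairs with 2 row(s) of b.

1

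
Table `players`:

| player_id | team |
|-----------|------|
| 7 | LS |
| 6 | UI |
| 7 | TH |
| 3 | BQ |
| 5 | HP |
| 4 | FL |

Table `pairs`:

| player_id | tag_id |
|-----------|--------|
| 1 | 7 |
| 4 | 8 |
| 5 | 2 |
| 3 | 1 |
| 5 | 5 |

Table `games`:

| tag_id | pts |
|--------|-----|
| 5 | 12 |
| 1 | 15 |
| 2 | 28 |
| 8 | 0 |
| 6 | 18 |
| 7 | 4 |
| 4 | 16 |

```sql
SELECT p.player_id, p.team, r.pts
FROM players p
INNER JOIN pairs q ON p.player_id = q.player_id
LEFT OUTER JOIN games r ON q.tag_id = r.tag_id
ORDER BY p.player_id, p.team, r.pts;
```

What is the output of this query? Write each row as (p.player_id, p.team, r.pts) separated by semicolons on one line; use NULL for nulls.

(3, BQ, 15); (4, FL, 0); (5, HP, 12); (5, HP, 28)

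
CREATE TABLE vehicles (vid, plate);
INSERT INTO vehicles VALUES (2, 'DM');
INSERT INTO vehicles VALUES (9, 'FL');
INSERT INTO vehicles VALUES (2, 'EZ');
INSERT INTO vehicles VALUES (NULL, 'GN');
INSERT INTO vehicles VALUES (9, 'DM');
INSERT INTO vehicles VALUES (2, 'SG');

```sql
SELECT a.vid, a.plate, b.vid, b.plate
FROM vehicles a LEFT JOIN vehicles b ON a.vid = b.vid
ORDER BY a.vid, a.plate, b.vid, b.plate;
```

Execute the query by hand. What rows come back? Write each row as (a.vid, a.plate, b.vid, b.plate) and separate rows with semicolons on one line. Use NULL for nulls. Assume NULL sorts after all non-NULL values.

LEFT JOIN keeps every row from `vehicles a`; unmatched rows get NULL for `vehicles b`'s columns.
Matching on a.vid = b.vid. A NULL in a compared column never satisfies the condition.
- vid=2: 3 matching b row(s), so 3 row(s) emitted.
- vid=9: 2 matching b row(s), so 2 row(s) emitted.
- vid=2: 3 matching b row(s), so 3 row(s) emitted.
- vid=NULL: no b row matches, row kept with b columns NULL.
- vid=9: 2 matching b row(s), so 2 row(s) emitted.
- vid=2: 3 matching b row(s), so 3 row(s) emitted.

(2, DM, 2, DM); (2, DM, 2, EZ); (2, DM, 2, SG); (2, EZ, 2, DM); (2, EZ, 2, EZ); (2, EZ, 2, SG); (2, SG, 2, DM); (2, SG, 2, EZ); (2, SG, 2, SG); (9, DM, 9, DM); (9, DM, 9, FL); (9, FL, 9, DM); (9, FL, 9, FL); (NULL, GN, NULL, NULL)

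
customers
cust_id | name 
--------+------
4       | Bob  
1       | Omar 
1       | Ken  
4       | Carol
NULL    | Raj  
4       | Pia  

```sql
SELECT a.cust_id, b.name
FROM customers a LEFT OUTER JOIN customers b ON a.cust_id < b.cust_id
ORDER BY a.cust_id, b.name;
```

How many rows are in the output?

10

LEFT JOIN keeps every row from `customers a`; unmatched rows get NULL for `customers b`'s columns.
Matching on a.cust_id < b.cust_id. A NULL in a compared column never satisfies the condition.
Matched pairs: 6; unmatched a rows kept: 4.
Total: 6 matched + 4 padded = 10 rows.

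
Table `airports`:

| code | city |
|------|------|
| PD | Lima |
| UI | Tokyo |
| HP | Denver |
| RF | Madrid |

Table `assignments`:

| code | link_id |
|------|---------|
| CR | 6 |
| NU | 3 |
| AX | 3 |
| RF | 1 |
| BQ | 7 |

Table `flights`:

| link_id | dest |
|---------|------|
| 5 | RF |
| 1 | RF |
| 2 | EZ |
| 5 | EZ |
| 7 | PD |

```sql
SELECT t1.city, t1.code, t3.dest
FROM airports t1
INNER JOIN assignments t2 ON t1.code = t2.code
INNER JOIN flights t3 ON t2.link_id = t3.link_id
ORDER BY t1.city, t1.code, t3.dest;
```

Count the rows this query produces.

Joins associate left-to-right: airports INNER JOIN assignments on code gives 1 intermediate row(s).
Then INNER JOIN `flights t3` on link_id: keep only rows whose t2.link_id appears in t3.
Result: 1 row(s).

1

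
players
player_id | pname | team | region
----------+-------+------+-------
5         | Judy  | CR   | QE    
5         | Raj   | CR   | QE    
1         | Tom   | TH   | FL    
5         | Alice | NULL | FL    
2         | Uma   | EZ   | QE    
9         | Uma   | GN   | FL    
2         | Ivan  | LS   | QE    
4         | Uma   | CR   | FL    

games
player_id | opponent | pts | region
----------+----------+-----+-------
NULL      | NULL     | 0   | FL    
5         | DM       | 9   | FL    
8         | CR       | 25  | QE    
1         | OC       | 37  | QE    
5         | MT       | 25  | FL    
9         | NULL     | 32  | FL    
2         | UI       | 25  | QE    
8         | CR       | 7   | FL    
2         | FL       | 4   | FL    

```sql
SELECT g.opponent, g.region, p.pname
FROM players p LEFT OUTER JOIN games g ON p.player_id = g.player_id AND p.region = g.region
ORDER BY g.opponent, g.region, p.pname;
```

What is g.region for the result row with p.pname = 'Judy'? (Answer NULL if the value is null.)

NULL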